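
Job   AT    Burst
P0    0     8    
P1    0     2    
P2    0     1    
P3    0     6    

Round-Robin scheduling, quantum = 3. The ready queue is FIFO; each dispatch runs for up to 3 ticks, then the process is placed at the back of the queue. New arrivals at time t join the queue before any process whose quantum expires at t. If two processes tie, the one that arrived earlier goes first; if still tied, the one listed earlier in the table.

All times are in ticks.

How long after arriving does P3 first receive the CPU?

6

Timeline: | P0 0-3 | P1 3-5 | P2 5-6 | P3 6-9 | P0 9-12 | P3 12-15 | P0 15-17 |
Completion: P0=17  P1=5  P2=6  P3=15
Turnaround (C−A): P0=17  P1=5  P2=6  P3=15
Response(P3) = first start − arrival = 6 − 0 = 6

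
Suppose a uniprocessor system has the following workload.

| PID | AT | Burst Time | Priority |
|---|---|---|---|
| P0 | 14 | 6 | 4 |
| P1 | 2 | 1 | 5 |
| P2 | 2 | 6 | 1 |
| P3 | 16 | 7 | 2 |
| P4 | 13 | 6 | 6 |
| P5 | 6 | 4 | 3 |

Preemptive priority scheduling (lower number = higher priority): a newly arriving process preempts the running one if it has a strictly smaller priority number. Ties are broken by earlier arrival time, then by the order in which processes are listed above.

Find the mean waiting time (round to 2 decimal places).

Schedule: | idle 0-2 | P2 2-8 | P5 8-12 | P1 12-13 | P4 13-14 | P0 14-16 | P3 16-23 | P0 23-27 | P4 27-32 |
Completion: P0=27  P1=13  P2=8  P3=23  P4=32  P5=12
Waiting times: P0=7, P1=10, P2=0, P3=0, P4=13, P5=2
Average waiting = (7+10+0+0+13+2) / 6 = 32/6 = 5.33

5.33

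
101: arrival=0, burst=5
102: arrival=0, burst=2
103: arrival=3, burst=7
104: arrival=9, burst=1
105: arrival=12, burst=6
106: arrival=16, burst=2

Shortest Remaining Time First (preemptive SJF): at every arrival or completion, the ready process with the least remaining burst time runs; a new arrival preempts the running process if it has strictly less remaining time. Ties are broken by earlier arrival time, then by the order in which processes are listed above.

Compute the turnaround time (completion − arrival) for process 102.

Timeline: | 102 0-2 | 101 2-7 | 103 7-9 | 104 9-10 | 103 10-15 | 105 15-16 | 106 16-18 | 105 18-23 |
Completion: 101=7  102=2  103=15  104=10  105=23  106=18
Turnaround(102) = completion − arrival = 2 − 0 = 2

2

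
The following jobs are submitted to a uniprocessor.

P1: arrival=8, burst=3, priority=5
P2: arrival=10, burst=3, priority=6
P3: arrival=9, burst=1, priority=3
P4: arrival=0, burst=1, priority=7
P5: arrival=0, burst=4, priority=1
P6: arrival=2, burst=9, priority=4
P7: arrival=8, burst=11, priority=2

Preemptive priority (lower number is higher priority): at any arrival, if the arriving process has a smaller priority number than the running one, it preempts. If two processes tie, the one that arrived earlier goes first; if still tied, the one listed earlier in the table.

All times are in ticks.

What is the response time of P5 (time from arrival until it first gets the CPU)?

0

Gantt: | P5 0-4 | P6 4-8 | P7 8-19 | P3 19-20 | P6 20-25 | P1 25-28 | P2 28-31 | P4 31-32 |
Completion: P1=28  P2=31  P3=20  P4=32  P5=4  P6=25  P7=19
Response(P5) = first start − arrival = 0 − 0 = 0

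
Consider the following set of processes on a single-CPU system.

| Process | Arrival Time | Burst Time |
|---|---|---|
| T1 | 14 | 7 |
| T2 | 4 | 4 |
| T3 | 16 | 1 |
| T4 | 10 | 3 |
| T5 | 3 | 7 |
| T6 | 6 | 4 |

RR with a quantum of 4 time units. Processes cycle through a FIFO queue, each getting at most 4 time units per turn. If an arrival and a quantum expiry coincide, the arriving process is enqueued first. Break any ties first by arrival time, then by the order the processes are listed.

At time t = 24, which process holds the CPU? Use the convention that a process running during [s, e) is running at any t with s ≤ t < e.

Schedule: | idle 0-3 | T5 3-7 | T2 7-11 | T6 11-15 | T5 15-18 | T4 18-21 | T1 21-25 | T3 25-26 | T1 26-29 |
Completion: T1=29  T2=11  T3=26  T4=21  T5=18  T6=15
Turnaround (C−A): T1=15  T2=7  T3=10  T4=11  T5=15  T6=9

T1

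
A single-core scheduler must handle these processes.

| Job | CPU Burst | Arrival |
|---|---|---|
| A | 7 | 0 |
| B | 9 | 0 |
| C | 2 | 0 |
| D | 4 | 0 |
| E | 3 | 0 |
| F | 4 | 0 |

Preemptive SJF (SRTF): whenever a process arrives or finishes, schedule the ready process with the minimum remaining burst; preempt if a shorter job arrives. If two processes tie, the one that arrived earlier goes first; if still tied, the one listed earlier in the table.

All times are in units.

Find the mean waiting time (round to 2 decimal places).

8.17

Gantt: | C 0-2 | E 2-5 | D 5-9 | F 9-13 | A 13-20 | B 20-29 |
Completion: A=20  B=29  C=2  D=9  E=5  F=13
Turnaround (C−A): A=20  B=29  C=2  D=9  E=5  F=13
Waiting times: A=13, B=20, C=0, D=5, E=2, F=9
Average waiting = (13+20+0+5+2+9) / 6 = 49/6 = 8.17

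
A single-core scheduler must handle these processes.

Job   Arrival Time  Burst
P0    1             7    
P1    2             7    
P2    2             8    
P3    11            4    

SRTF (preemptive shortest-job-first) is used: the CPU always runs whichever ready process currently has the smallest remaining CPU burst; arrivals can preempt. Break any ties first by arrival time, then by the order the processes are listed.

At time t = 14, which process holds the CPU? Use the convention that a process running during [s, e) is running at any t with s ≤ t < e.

Schedule: | idle 0-1 | P0 1-8 | P1 8-15 | P3 15-19 | P2 19-27 |
Completion: P0=8  P1=15  P2=27  P3=19
Turnaround (C−A): P0=7  P1=13  P2=25  P3=8

P1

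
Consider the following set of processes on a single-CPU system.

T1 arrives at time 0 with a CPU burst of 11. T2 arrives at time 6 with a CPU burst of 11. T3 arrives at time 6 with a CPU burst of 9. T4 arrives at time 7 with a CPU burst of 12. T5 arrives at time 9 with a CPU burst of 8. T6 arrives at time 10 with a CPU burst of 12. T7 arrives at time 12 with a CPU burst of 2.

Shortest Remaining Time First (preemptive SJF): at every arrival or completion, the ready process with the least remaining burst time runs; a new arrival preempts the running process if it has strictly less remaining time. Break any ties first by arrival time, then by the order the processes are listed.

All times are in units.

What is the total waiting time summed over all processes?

Timeline: | T1 0-11 | T5 11-12 | T7 12-14 | T5 14-21 | T3 21-30 | T2 30-41 | T4 41-53 | T6 53-65 |
Completion: T1=11  T2=41  T3=30  T4=53  T5=21  T6=65  T7=14
Waiting = turnaround − burst: T1=0, T2=24, T3=15, T4=34, T5=4, T6=43, T7=0
Total waiting = 0 + 24 + 15 + 34 + 4 + 43 + 0 = 120

120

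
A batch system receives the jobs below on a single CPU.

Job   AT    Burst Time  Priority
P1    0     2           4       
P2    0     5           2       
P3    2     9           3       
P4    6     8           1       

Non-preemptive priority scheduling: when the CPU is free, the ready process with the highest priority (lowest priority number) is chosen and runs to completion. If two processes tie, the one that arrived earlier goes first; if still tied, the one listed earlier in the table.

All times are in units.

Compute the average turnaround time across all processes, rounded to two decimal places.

14.25

Timeline: | P2 0-5 | P3 5-14 | P4 14-22 | P1 22-24 |
Completion: P1=24  P2=5  P3=14  P4=22
Turnaround (C−A): P1=24  P2=5  P3=12  P4=16
Turnaround times: P1=24, P2=5, P3=12, P4=16
Average turnaround = (24+5+12+16) / 4 = 57/4 = 14.25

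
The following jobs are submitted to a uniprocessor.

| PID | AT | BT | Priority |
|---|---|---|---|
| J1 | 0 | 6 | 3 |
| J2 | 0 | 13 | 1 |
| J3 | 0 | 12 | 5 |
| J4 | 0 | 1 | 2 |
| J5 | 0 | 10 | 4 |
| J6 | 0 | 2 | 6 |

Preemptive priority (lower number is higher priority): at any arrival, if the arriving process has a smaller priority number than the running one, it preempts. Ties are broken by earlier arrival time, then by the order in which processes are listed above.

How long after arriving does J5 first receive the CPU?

20

Timeline: | J2 0-13 | J4 13-14 | J1 14-20 | J5 20-30 | J3 30-42 | J6 42-44 |
Completion: J1=20  J2=13  J3=42  J4=14  J5=30  J6=44
Response(J5) = first start − arrival = 20 − 0 = 20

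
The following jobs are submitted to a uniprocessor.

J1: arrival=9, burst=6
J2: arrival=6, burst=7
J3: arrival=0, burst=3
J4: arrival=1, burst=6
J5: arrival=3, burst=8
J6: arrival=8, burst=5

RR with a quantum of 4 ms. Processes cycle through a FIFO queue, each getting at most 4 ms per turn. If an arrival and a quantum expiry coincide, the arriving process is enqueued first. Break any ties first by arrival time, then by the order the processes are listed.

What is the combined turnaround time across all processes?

122

Schedule: | J3 0-3 | J4 3-7 | J5 7-11 | J2 11-15 | J4 15-17 | J6 17-21 | J1 21-25 | J5 25-29 | J2 29-32 | J6 32-33 | J1 33-35 |
Completion: J1=35  J2=32  J3=3  J4=17  J5=29  J6=33
Turnaround (C−A): J1=26  J2=26  J3=3  J4=16  J5=26  J6=25
Turnaround = completion − arrival: J1=26, J2=26, J3=3, J4=16, J5=26, J6=25
Total turnaround = 26 + 26 + 3 + 16 + 26 + 25 = 122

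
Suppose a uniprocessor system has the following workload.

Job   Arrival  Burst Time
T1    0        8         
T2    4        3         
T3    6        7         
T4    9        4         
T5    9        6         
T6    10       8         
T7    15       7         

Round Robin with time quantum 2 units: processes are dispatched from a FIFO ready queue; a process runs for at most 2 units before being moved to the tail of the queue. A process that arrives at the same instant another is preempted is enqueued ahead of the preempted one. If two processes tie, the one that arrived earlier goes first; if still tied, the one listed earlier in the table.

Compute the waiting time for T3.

25

Timeline: | T1 0-4 | T2 4-6 | T1 6-8 | T3 8-10 | T2 10-11 | T1 11-13 | T4 13-15 | T5 15-17 | T6 17-19 | T3 19-21 | T7 21-23 | T4 23-25 | T5 25-27 | T6 27-29 | T3 29-31 | T7 31-33 | T5 33-35 | T6 35-37 | T3 37-38 | T7 38-40 | T6 40-42 | T7 42-43 |
Completion: T1=13  T2=11  T3=38  T4=25  T5=35  T6=42  T7=43
Turnaround (C−A): T1=13  T2=7  T3=32  T4=16  T5=26  T6=32  T7=28
Waiting(T3) = turnaround − burst = 32 − 7 = 25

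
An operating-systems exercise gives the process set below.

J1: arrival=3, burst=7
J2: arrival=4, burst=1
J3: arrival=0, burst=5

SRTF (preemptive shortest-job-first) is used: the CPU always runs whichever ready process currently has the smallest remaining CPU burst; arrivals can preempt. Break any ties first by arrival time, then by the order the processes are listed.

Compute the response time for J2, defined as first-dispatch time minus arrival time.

Timeline: | J3 0-5 | J2 5-6 | J1 6-13 |
Completion: J1=13  J2=6  J3=5
Response(J2) = first start − arrival = 5 − 4 = 1

1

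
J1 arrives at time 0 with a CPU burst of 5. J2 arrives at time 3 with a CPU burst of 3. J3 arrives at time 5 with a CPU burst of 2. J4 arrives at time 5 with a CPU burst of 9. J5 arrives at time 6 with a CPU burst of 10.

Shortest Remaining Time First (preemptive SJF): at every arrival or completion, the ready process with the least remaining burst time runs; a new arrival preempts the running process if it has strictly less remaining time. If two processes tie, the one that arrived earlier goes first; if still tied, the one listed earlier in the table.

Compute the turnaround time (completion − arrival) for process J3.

2

Timeline: | J1 0-5 | J3 5-7 | J2 7-10 | J4 10-19 | J5 19-29 |
Completion: J1=5  J2=10  J3=7  J4=19  J5=29
Turnaround(J3) = completion − arrival = 7 − 5 = 2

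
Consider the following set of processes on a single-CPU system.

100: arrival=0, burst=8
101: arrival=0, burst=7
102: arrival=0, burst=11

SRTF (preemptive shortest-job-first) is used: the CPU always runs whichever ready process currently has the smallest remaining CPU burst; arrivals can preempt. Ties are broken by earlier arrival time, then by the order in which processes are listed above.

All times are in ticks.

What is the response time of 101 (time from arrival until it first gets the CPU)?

Gantt: | 101 0-7 | 100 7-15 | 102 15-26 |
Completion: 100=15  101=7  102=26
Response(101) = first start − arrival = 0 − 0 = 0

0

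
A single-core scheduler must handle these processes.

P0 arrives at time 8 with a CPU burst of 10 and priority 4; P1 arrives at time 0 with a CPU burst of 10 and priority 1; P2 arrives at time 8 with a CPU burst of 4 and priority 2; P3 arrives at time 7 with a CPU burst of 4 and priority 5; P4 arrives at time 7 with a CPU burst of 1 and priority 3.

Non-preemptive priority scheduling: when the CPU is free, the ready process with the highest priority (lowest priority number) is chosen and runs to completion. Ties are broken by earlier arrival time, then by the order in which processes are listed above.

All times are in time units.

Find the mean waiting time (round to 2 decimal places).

Timeline: | P1 0-10 | P2 10-14 | P4 14-15 | P0 15-25 | P3 25-29 |
Completion: P0=25  P1=10  P2=14  P3=29  P4=15
Turnaround (C−A): P0=17  P1=10  P2=6  P3=22  P4=8
Waiting times: P0=7, P1=0, P2=2, P3=18, P4=7
Average waiting = (7+0+2+18+7) / 5 = 34/5 = 6.80

6.80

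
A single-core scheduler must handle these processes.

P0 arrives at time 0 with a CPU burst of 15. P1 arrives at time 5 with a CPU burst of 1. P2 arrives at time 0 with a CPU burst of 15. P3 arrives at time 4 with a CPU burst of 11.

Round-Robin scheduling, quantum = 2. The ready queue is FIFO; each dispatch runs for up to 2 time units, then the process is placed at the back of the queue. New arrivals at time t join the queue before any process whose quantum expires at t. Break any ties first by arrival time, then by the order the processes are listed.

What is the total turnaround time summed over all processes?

123

Timeline: | P0 0-2 | P2 2-4 | P0 4-6 | P3 6-8 | P2 8-10 | P1 10-11 | P0 11-13 | P3 13-15 | P2 15-17 | P0 17-19 | P3 19-21 | P2 21-23 | P0 23-25 | P3 25-27 | P2 27-29 | P0 29-31 | P3 31-33 | P2 33-35 | P0 35-37 | P3 37-38 | P2 38-40 | P0 40-41 | P2 41-42 |
Completion: P0=41  P1=11  P2=42  P3=38
Turnaround (C−A): P0=41  P1=6  P2=42  P3=34
Turnaround = completion − arrival: P0=41, P1=6, P2=42, P3=34
Total turnaround = 41 + 6 + 42 + 34 = 123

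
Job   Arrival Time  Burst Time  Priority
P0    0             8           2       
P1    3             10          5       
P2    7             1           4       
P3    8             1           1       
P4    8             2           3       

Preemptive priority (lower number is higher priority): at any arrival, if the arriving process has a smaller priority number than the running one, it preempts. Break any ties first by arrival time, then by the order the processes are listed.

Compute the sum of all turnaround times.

36

Gantt: | P0 0-8 | P3 8-9 | P4 9-11 | P2 11-12 | P1 12-22 |
Completion: P0=8  P1=22  P2=12  P3=9  P4=11
Turnaround = completion − arrival: P0=8, P1=19, P2=5, P3=1, P4=3
Total turnaround = 8 + 19 + 5 + 1 + 3 = 36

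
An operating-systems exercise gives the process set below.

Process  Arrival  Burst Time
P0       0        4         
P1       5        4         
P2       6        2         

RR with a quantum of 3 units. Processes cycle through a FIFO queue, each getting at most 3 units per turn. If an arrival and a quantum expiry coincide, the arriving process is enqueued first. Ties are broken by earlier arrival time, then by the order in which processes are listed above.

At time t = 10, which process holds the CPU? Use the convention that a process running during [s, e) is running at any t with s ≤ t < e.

Schedule: | P0 0-4 | idle 4-5 | P1 5-8 | P2 8-10 | P1 10-11 |
Completion: P0=4  P1=11  P2=10
Turnaround (C−A): P0=4  P1=6  P2=4

P1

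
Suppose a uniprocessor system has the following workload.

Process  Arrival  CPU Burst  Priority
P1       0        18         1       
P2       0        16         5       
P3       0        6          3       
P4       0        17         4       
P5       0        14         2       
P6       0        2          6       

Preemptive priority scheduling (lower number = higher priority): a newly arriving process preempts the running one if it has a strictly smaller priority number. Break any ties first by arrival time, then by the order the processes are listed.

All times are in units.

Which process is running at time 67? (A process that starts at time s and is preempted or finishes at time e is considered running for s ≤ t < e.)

Gantt: | P1 0-18 | P5 18-32 | P3 32-38 | P4 38-55 | P2 55-71 | P6 71-73 |
Completion: P1=18  P2=71  P3=38  P4=55  P5=32  P6=73
Turnaround (C−A): P1=18  P2=71  P3=38  P4=55  P5=32  P6=73

P2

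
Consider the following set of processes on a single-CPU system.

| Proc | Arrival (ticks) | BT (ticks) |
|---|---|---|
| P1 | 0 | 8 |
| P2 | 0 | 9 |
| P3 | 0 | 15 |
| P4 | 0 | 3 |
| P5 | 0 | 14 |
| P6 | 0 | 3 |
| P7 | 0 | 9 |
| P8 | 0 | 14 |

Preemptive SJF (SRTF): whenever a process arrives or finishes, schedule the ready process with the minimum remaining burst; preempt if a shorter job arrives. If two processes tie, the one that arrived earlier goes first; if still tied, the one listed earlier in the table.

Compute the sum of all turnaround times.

259

Schedule: | P4 0-3 | P6 3-6 | P1 6-14 | P2 14-23 | P7 23-32 | P5 32-46 | P8 46-60 | P3 60-75 |
Completion: P1=14  P2=23  P3=75  P4=3  P5=46  P6=6  P7=32  P8=60
Turnaround (C−A): P1=14  P2=23  P3=75  P4=3  P5=46  P6=6  P7=32  P8=60
Turnaround = completion − arrival: P1=14, P2=23, P3=75, P4=3, P5=46, P6=6, P7=32, P8=60
Total turnaround = 14 + 23 + 75 + 3 + 46 + 6 + 32 + 60 = 259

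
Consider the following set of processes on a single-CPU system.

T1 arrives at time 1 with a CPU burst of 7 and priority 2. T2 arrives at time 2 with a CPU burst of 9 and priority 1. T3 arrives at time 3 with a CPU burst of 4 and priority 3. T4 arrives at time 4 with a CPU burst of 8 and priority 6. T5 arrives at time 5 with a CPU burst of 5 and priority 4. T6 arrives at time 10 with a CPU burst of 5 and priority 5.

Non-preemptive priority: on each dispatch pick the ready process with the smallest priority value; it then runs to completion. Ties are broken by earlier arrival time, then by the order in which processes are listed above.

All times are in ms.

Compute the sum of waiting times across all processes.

79

Timeline: | idle 0-1 | T1 1-8 | T2 8-17 | T3 17-21 | T5 21-26 | T6 26-31 | T4 31-39 |
Completion: T1=8  T2=17  T3=21  T4=39  T5=26  T6=31
Turnaround (C−A): T1=7  T2=15  T3=18  T4=35  T5=21  T6=21
Waiting = turnaround − burst: T1=0, T2=6, T3=14, T4=27, T5=16, T6=16
Total waiting = 0 + 6 + 14 + 27 + 16 + 16 = 79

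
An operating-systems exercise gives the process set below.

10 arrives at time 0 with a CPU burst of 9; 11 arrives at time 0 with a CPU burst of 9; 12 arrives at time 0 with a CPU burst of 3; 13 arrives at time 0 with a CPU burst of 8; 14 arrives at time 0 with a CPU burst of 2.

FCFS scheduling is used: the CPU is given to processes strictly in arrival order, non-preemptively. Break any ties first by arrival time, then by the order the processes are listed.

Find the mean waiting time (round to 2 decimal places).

Gantt: | 10 0-9 | 11 9-18 | 12 18-21 | 13 21-29 | 14 29-31 |
Completion: 10=9  11=18  12=21  13=29  14=31
Waiting times: 10=0, 11=9, 12=18, 13=21, 14=29
Average waiting = (0+9+18+21+29) / 5 = 77/5 = 15.40

15.40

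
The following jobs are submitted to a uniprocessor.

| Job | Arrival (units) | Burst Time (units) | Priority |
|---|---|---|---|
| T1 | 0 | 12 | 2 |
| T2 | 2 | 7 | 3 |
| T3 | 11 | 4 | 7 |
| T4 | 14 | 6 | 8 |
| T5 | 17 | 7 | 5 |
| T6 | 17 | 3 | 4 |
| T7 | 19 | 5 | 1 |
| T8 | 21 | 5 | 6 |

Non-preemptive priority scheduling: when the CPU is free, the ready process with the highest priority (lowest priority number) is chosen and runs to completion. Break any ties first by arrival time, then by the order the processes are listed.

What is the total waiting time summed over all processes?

Timeline: | T1 0-12 | T2 12-19 | T7 19-24 | T6 24-27 | T5 27-34 | T8 34-39 | T3 39-43 | T4 43-49 |
Completion: T1=12  T2=19  T3=43  T4=49  T5=34  T6=27  T7=24  T8=39
Turnaround (C−A): T1=12  T2=17  T3=32  T4=35  T5=17  T6=10  T7=5  T8=18
Waiting = turnaround − burst: T1=0, T2=10, T3=28, T4=29, T5=10, T6=7, T7=0, T8=13
Total waiting = 0 + 10 + 28 + 29 + 10 + 7 + 0 + 13 = 97

97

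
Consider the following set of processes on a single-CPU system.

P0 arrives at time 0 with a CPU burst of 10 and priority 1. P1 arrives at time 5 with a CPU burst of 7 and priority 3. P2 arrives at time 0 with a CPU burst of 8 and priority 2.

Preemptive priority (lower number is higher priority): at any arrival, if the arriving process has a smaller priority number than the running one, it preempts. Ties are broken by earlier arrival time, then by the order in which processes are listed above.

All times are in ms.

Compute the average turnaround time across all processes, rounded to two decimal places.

16.00

Schedule: | P0 0-10 | P2 10-18 | P1 18-25 |
Completion: P0=10  P1=25  P2=18
Turnaround (C−A): P0=10  P1=20  P2=18
Turnaround times: P0=10, P1=20, P2=18
Average turnaround = (10+20+18) / 3 = 48/3 = 16.00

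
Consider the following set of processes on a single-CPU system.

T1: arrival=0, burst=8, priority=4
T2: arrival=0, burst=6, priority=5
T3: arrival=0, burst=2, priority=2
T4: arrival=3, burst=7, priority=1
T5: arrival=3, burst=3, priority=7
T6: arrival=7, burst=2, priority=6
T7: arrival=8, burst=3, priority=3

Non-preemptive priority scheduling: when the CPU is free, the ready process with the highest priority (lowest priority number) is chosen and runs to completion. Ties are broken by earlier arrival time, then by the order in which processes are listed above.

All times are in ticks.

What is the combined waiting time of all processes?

Timeline: | T3 0-2 | T1 2-10 | T4 10-17 | T7 17-20 | T2 20-26 | T6 26-28 | T5 28-31 |
Completion: T1=10  T2=26  T3=2  T4=17  T5=31  T6=28  T7=20
Turnaround (C−A): T1=10  T2=26  T3=2  T4=14  T5=28  T6=21  T7=12
Waiting = turnaround − burst: T1=2, T2=20, T3=0, T4=7, T5=25, T6=19, T7=9
Total waiting = 2 + 20 + 0 + 7 + 25 + 19 + 9 = 82

82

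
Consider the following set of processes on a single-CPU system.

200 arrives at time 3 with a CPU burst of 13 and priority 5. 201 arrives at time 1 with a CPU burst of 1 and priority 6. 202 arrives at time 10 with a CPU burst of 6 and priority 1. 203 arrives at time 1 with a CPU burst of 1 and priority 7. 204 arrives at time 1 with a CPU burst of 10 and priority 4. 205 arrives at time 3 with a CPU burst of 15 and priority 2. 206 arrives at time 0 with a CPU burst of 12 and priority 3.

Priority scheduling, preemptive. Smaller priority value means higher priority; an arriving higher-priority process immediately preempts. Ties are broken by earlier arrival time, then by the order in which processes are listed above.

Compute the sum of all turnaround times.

Schedule: | 206 0-3 | 205 3-10 | 202 10-16 | 205 16-24 | 206 24-33 | 204 33-43 | 200 43-56 | 201 56-57 | 203 57-58 |
Completion: 200=56  201=57  202=16  203=58  204=43  205=24  206=33
Turnaround (C−A): 200=53  201=56  202=6  203=57  204=42  205=21  206=33
Turnaround = completion − arrival: 200=53, 201=56, 202=6, 203=57, 204=42, 205=21, 206=33
Total turnaround = 53 + 56 + 6 + 57 + 42 + 21 + 33 = 268

268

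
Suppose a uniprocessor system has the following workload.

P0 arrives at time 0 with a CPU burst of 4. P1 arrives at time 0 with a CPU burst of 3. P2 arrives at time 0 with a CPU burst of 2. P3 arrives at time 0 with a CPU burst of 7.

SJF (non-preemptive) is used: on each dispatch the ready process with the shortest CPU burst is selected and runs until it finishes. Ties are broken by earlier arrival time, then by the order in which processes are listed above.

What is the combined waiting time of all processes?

16

Schedule: | P2 0-2 | P1 2-5 | P0 5-9 | P3 9-16 |
Completion: P0=9  P1=5  P2=2  P3=16
Waiting = turnaround − burst: P0=5, P1=2, P2=0, P3=9
Total waiting = 5 + 2 + 0 + 9 = 16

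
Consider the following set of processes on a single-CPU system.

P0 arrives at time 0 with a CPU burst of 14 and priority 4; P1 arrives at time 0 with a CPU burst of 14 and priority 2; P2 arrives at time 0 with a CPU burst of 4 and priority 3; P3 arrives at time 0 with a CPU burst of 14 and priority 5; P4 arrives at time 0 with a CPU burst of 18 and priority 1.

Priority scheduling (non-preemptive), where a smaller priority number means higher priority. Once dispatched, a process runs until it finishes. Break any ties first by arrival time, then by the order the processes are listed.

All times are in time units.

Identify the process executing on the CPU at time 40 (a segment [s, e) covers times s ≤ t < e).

P0

Schedule: | P4 0-18 | P1 18-32 | P2 32-36 | P0 36-50 | P3 50-64 |
Completion: P0=50  P1=32  P2=36  P3=64  P4=18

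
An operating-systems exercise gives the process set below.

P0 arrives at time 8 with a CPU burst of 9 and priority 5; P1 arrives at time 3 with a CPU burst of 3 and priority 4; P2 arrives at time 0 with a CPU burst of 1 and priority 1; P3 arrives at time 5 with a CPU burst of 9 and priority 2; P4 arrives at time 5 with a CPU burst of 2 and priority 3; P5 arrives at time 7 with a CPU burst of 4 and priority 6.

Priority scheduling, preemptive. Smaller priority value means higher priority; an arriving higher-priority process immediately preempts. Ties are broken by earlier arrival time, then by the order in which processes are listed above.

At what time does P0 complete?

Schedule: | P2 0-1 | idle 1-3 | P1 3-5 | P3 5-14 | P4 14-16 | P1 16-17 | P0 17-26 | P5 26-30 |
Completion: P0=26  P1=17  P2=1  P3=14  P4=16  P5=30

26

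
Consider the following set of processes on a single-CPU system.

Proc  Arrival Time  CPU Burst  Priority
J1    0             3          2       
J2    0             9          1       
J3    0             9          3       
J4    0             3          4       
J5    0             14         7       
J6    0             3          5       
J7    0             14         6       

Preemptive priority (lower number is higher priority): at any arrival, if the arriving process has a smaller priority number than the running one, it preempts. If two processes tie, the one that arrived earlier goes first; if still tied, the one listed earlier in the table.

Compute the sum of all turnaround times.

189

Schedule: | J2 0-9 | J1 9-12 | J3 12-21 | J4 21-24 | J6 24-27 | J7 27-41 | J5 41-55 |
Completion: J1=12  J2=9  J3=21  J4=24  J5=55  J6=27  J7=41
Turnaround = completion − arrival: J1=12, J2=9, J3=21, J4=24, J5=55, J6=27, J7=41
Total turnaround = 12 + 9 + 21 + 24 + 55 + 27 + 41 = 189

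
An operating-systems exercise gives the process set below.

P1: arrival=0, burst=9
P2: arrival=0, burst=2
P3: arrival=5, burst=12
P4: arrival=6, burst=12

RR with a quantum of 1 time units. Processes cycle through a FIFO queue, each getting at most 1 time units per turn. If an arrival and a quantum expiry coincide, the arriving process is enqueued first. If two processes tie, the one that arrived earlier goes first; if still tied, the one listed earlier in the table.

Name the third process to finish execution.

P3

Gantt: | P1 0-1 | P2 1-2 | P1 2-3 | P2 3-4 | P1 4-5 | P3 5-6 | P1 6-7 | P4 7-8 | P3 8-9 | P1 9-10 | P4 10-11 | P3 11-12 | P1 12-13 | P4 13-14 | P3 14-15 | P1 15-16 | P4 16-17 | P3 17-18 | P1 18-19 | P4 19-20 | P3 20-21 | P1 21-22 | P4 22-23 | P3 23-24 | P4 24-25 | P3 25-26 | P4 26-27 | P3 27-28 | P4 28-29 | P3 29-30 | P4 30-31 | P3 31-32 | P4 32-33 | P3 33-34 | P4 34-35 |
Completion: P1=22  P2=4  P3=34  P4=35
Turnaround (C−A): P1=22  P2=4  P3=29  P4=29
Finish order: P2 → P1 → P3 → P4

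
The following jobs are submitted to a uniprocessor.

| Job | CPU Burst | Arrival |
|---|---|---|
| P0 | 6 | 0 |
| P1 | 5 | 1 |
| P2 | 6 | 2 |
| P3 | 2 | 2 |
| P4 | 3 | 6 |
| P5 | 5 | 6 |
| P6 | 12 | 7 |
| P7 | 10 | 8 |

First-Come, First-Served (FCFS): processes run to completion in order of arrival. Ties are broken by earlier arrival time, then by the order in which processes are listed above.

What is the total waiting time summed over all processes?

109

Gantt: | P0 0-6 | P1 6-11 | P2 11-17 | P3 17-19 | P4 19-22 | P5 22-27 | P6 27-39 | P7 39-49 |
Completion: P0=6  P1=11  P2=17  P3=19  P4=22  P5=27  P6=39  P7=49
Turnaround (C−A): P0=6  P1=10  P2=15  P3=17  P4=16  P5=21  P6=32  P7=41
Waiting = turnaround − burst: P0=0, P1=5, P2=9, P3=15, P4=13, P5=16, P6=20, P7=31
Total waiting = 0 + 5 + 9 + 15 + 13 + 16 + 20 + 31 = 109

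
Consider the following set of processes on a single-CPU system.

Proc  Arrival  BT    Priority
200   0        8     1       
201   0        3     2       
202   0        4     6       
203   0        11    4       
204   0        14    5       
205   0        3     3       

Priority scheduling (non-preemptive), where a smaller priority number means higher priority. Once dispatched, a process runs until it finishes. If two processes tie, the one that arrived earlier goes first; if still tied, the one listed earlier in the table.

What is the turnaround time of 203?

Gantt: | 200 0-8 | 201 8-11 | 205 11-14 | 203 14-25 | 204 25-39 | 202 39-43 |
Completion: 200=8  201=11  202=43  203=25  204=39  205=14
Turnaround (C−A): 200=8  201=11  202=43  203=25  204=39  205=14
Turnaround(203) = completion − arrival = 25 − 0 = 25

25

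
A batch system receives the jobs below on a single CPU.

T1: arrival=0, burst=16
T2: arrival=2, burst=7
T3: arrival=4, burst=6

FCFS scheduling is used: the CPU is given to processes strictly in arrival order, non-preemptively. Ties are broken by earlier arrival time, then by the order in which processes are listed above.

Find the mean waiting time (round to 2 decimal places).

11.00

Gantt: | T1 0-16 | T2 16-23 | T3 23-29 |
Completion: T1=16  T2=23  T3=29
Waiting times: T1=0, T2=14, T3=19
Average waiting = (0+14+19) / 3 = 33/3 = 11.00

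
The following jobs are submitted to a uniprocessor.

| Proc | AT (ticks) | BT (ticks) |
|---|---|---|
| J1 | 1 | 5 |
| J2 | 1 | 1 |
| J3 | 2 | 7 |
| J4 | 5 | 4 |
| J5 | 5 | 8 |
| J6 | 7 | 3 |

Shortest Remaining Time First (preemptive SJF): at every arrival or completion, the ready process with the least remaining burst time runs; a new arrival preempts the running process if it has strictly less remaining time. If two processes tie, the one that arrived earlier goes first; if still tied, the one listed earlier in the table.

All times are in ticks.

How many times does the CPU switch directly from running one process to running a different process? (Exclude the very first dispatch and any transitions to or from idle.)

Schedule: | idle 0-1 | J2 1-2 | J1 2-7 | J6 7-10 | J4 10-14 | J3 14-21 | J5 21-29 |
Completion: J1=7  J2=2  J3=21  J4=14  J5=29  J6=10
Turnaround (C−A): J1=6  J2=1  J3=19  J4=9  J5=24  J6=3

5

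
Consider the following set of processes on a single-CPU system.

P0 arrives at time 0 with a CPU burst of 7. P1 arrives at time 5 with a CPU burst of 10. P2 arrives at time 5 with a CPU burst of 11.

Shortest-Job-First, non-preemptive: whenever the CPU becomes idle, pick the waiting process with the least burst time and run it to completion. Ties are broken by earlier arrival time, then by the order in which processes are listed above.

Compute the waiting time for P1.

2

Gantt: | P0 0-7 | P1 7-17 | P2 17-28 |
Completion: P0=7  P1=17  P2=28
Turnaround (C−A): P0=7  P1=12  P2=23
Waiting(P1) = turnaround − burst = 12 − 10 = 2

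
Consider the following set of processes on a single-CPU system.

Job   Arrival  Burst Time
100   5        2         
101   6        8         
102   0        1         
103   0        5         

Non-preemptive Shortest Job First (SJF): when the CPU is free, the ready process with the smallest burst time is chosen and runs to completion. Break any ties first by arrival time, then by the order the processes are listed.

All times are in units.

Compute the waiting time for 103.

Gantt: | 102 0-1 | 103 1-6 | 100 6-8 | 101 8-16 |
Completion: 100=8  101=16  102=1  103=6
Waiting(103) = turnaround − burst = 6 − 5 = 1

1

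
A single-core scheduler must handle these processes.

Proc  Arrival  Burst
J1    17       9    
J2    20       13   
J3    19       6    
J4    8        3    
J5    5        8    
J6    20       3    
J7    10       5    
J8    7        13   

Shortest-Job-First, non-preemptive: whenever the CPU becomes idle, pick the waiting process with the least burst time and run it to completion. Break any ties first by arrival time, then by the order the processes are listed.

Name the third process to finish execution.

J7

Timeline: | idle 0-5 | J5 5-13 | J4 13-16 | J7 16-21 | J6 21-24 | J3 24-30 | J1 30-39 | J8 39-52 | J2 52-65 |
Completion: J1=39  J2=65  J3=30  J4=16  J5=13  J6=24  J7=21  J8=52
Finish order: J5 → J4 → J7 → J6 → J3 → J1 → J8 → J2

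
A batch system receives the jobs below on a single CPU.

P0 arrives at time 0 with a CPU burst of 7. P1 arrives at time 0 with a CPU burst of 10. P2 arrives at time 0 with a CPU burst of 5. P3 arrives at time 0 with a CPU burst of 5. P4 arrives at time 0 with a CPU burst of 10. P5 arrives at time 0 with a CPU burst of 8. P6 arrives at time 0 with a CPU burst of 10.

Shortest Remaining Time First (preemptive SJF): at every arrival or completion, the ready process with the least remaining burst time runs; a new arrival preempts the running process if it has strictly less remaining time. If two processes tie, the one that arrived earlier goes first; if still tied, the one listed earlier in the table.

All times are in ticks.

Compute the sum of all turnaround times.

192

Gantt: | P2 0-5 | P3 5-10 | P0 10-17 | P5 17-25 | P1 25-35 | P4 35-45 | P6 45-55 |
Completion: P0=17  P1=35  P2=5  P3=10  P4=45  P5=25  P6=55
Turnaround (C−A): P0=17  P1=35  P2=5  P3=10  P4=45  P5=25  P6=55
Turnaround = completion − arrival: P0=17, P1=35, P2=5, P3=10, P4=45, P5=25, P6=55
Total turnaround = 17 + 35 + 5 + 10 + 45 + 25 + 55 = 192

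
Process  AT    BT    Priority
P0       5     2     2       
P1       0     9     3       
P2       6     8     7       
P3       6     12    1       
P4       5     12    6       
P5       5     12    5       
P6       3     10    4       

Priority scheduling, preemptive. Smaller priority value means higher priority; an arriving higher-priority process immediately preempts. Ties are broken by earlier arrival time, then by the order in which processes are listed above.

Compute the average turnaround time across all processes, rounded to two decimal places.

Schedule: | P1 0-5 | P0 5-6 | P3 6-18 | P0 18-19 | P1 19-23 | P6 23-33 | P5 33-45 | P4 45-57 | P2 57-65 |
Completion: P0=19  P1=23  P2=65  P3=18  P4=57  P5=45  P6=33
Turnaround (C−A): P0=14  P1=23  P2=59  P3=12  P4=52  P5=40  P6=30
Turnaround times: P0=14, P1=23, P2=59, P3=12, P4=52, P5=40, P6=30
Average turnaround = (14+23+59+12+52+40+30) / 7 = 230/7 = 32.86

32.86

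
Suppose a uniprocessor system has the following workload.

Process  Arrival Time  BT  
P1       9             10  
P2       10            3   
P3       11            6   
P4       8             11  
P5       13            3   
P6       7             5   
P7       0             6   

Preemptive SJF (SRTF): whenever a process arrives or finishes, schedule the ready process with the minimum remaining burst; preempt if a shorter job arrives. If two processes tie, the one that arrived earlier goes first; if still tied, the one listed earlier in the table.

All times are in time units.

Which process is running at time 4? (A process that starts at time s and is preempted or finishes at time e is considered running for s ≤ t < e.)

Gantt: | P7 0-6 | idle 6-7 | P6 7-12 | P2 12-15 | P5 15-18 | P3 18-24 | P1 24-34 | P4 34-45 |
Completion: P1=34  P2=15  P3=24  P4=45  P5=18  P6=12  P7=6
Turnaround (C−A): P1=25  P2=5  P3=13  P4=37  P5=5  P6=5  P7=6

P7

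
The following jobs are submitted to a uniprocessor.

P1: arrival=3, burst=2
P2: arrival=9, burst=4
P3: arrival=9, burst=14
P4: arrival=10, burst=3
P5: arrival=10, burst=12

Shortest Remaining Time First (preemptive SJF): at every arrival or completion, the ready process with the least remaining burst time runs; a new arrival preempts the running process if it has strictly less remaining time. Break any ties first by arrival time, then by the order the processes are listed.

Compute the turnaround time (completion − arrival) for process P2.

4

Timeline: | idle 0-3 | P1 3-5 | idle 5-9 | P2 9-13 | P4 13-16 | P5 16-28 | P3 28-42 |
Completion: P1=5  P2=13  P3=42  P4=16  P5=28
Turnaround (C−A): P1=2  P2=4  P3=33  P4=6  P5=18
Turnaround(P2) = completion − arrival = 13 − 9 = 4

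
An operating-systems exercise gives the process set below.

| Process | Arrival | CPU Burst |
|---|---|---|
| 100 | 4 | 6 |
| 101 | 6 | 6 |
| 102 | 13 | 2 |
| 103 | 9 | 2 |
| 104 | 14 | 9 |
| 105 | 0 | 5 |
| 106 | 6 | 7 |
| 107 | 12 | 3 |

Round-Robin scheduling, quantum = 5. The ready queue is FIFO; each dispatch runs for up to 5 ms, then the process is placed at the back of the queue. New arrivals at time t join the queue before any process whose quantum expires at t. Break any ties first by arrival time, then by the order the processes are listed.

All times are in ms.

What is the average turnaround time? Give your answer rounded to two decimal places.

Schedule: | 105 0-5 | 100 5-10 | 101 10-15 | 106 15-20 | 103 20-22 | 100 22-23 | 107 23-26 | 102 26-28 | 104 28-33 | 101 33-34 | 106 34-36 | 104 36-40 |
Completion: 100=23  101=34  102=28  103=22  104=40  105=5  106=36  107=26
Turnaround (C−A): 100=19  101=28  102=15  103=13  104=26  105=5  106=30  107=14
Turnaround times: 100=19, 101=28, 102=15, 103=13, 104=26, 105=5, 106=30, 107=14
Average turnaround = (19+28+15+13+26+5+30+14) / 8 = 150/8 = 18.75

18.75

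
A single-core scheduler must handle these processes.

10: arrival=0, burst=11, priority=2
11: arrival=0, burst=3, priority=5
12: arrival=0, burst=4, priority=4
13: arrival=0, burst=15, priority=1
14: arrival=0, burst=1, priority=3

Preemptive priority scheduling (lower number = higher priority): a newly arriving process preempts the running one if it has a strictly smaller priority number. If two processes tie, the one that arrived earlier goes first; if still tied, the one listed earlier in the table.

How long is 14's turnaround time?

27

Gantt: | 13 0-15 | 10 15-26 | 14 26-27 | 12 27-31 | 11 31-34 |
Completion: 10=26  11=34  12=31  13=15  14=27
Turnaround (C−A): 10=26  11=34  12=31  13=15  14=27
Turnaround(14) = completion − arrival = 27 − 0 = 27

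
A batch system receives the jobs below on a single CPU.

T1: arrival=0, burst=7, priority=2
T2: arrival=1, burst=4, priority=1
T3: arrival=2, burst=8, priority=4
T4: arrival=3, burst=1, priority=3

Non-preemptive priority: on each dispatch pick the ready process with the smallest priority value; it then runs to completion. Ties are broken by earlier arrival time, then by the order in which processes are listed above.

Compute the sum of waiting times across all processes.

24

Schedule: | T1 0-7 | T2 7-11 | T4 11-12 | T3 12-20 |
Completion: T1=7  T2=11  T3=20  T4=12
Turnaround (C−A): T1=7  T2=10  T3=18  T4=9
Waiting = turnaround − burst: T1=0, T2=6, T3=10, T4=8
Total waiting = 0 + 6 + 10 + 8 = 24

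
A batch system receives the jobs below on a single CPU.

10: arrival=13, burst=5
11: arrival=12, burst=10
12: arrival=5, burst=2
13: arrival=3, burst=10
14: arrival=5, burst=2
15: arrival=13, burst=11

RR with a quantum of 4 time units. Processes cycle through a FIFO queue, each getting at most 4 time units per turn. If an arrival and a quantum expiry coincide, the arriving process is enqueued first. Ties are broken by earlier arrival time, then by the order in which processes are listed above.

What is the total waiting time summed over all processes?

Gantt: | idle 0-3 | 13 3-7 | 12 7-9 | 14 9-11 | 13 11-15 | 11 15-19 | 10 19-23 | 15 23-27 | 13 27-29 | 11 29-33 | 10 33-34 | 15 34-38 | 11 38-40 | 15 40-43 |
Completion: 10=34  11=40  12=9  13=29  14=11  15=43
Waiting = turnaround − burst: 10=16, 11=18, 12=2, 13=16, 14=4, 15=19
Total waiting = 16 + 18 + 2 + 16 + 4 + 19 = 75

75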